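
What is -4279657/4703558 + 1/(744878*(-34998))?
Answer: -55783703249809933/61309091751794076 ≈ -0.90988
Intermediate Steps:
-4279657/4703558 + 1/(744878*(-34998)) = -4279657*1/4703558 + (1/744878)*(-1/34998) = -4279657/4703558 - 1/26069240244 = -55783703249809933/61309091751794076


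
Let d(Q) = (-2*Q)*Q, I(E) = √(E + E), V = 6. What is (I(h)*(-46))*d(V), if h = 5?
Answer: 3312*√10 ≈ 10473.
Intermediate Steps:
I(E) = √2*√E (I(E) = √(2*E) = √2*√E)
d(Q) = -2*Q²
(I(h)*(-46))*d(V) = ((√2*√5)*(-46))*(-2*6²) = (√10*(-46))*(-2*36) = -46*√10*(-72) = 3312*√10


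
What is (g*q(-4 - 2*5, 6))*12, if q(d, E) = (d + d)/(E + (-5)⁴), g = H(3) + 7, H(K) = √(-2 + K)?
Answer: -2688/631 ≈ -4.2599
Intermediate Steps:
g = 8 (g = √(-2 + 3) + 7 = √1 + 7 = 1 + 7 = 8)
q(d, E) = 2*d/(625 + E) (q(d, E) = (2*d)/(E + 625) = (2*d)/(625 + E) = 2*d/(625 + E))
(g*q(-4 - 2*5, 6))*12 = (8*(2*(-4 - 2*5)/(625 + 6)))*12 = (8*(2*(-4 - 10)/631))*12 = (8*(2*(-14)*(1/631)))*12 = (8*(-28/631))*12 = -224/631*12 = -2688/631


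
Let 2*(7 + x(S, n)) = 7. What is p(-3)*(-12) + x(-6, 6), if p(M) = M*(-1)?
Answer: -79/2 ≈ -39.500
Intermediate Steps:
p(M) = -M
x(S, n) = -7/2 (x(S, n) = -7 + (½)*7 = -7 + 7/2 = -7/2)
p(-3)*(-12) + x(-6, 6) = -1*(-3)*(-12) - 7/2 = 3*(-12) - 7/2 = -36 - 7/2 = -79/2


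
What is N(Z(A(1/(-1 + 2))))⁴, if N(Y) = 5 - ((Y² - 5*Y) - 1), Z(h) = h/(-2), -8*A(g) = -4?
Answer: 31640625/65536 ≈ 482.80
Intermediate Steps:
A(g) = ½ (A(g) = -⅛*(-4) = ½)
Z(h) = -h/2 (Z(h) = h*(-½) = -h/2)
N(Y) = 6 - Y² + 5*Y (N(Y) = 5 - (-1 + Y² - 5*Y) = 5 + (1 - Y² + 5*Y) = 6 - Y² + 5*Y)
N(Z(A(1/(-1 + 2))))⁴ = (6 - (-½*½)² + 5*(-½*½))⁴ = (6 - (-¼)² + 5*(-¼))⁴ = (6 - 1*1/16 - 5/4)⁴ = (6 - 1/16 - 5/4)⁴ = (75/16)⁴ = 31640625/65536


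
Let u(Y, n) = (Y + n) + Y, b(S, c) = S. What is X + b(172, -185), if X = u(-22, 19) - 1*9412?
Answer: -9265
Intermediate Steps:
u(Y, n) = n + 2*Y
X = -9437 (X = (19 + 2*(-22)) - 1*9412 = (19 - 44) - 9412 = -25 - 9412 = -9437)
X + b(172, -185) = -9437 + 172 = -9265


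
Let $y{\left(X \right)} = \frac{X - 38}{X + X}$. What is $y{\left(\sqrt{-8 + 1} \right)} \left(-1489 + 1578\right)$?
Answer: $\frac{89}{2} + \frac{1691 i \sqrt{7}}{7} \approx 44.5 + 639.14 i$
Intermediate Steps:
$y{\left(X \right)} = \frac{-38 + X}{2 X}$
$y{\left(\sqrt{-8 + 1} \right)} \left(-1489 + 1578\right) = \frac{-38 + \sqrt{-8 + 1}}{2 \sqrt{-8 + 1}} \left(-1489 + 1578\right) = \frac{-38 + \sqrt{-7}}{2 \sqrt{-7}} \cdot 89 = \frac{-38 + i \sqrt{7}}{2 i \sqrt{7}} \cdot 89 = \frac{- \frac{i \sqrt{7}}{7} \left(-38 + i \sqrt{7}\right)}{2} \cdot 89 = - \frac{i \sqrt{7} \left(-38 + i \sqrt{7}\right)}{14} \cdot 89 = - \frac{89 i \sqrt{7} \left(-38 + i \sqrt{7}\right)}{14}$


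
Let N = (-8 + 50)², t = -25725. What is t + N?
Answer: -23961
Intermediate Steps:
N = 1764 (N = 42² = 1764)
t + N = -25725 + 1764 = -23961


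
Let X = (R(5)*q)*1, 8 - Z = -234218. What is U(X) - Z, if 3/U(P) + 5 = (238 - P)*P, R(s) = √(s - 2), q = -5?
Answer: -49678163458/212095 - 357*√3/424190 ≈ -2.3423e+5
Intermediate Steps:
Z = 234226 (Z = 8 - 1*(-234218) = 8 + 234218 = 234226)
R(s) = √(-2 + s)
X = -5*√3 (X = (√(-2 + 5)*(-5))*1 = (√3*(-5))*1 = -5*√3*1 = -5*√3 ≈ -8.6602)
U(P) = 3/(-5 + P*(238 - P)) (U(P) = 3/(-5 + (238 - P)*P) = 3/(-5 + P*(238 - P)))
U(X) - Z = -3/(5 + (-5*√3)² - (-1190)*√3) - 1*234226 = -3/(5 + 75 + 1190*√3) - 234226 = -3/(80 + 1190*√3) - 234226 = -234226 - 3/(80 + 1190*√3)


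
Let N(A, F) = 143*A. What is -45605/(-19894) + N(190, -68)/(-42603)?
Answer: 18212855/11007066 ≈ 1.6547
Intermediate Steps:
-45605/(-19894) + N(190, -68)/(-42603) = -45605/(-19894) + (143*190)/(-42603) = -45605*(-1/19894) + 27170*(-1/42603) = 6515/2842 - 2470/3873 = 18212855/11007066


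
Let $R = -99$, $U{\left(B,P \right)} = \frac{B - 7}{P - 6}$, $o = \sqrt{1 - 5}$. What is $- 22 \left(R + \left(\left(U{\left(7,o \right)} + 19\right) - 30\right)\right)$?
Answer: $2420$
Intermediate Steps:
$o = 2 i$ ($o = \sqrt{-4} = 2 i \approx 2.0 i$)
$U{\left(B,P \right)} = \frac{-7 + B}{-6 + P}$
$- 22 \left(R + \left(\left(U{\left(7,o \right)} + 19\right) - 30\right)\right) = - 22 \left(-99 - \left(11 - \frac{-7 + 7}{-6 + 2 i}\right)\right) = - 22 \left(-99 - \left(11 - \frac{-6 - 2 i}{40} \cdot 0\right)\right) = - 22 \left(-99 + \left(\left(0 + 19\right) - 30\right)\right) = - 22 \left(-99 + \left(19 - 30\right)\right) = - 22 \left(-99 - 11\right) = \left(-22\right) \left(-110\right) = 2420$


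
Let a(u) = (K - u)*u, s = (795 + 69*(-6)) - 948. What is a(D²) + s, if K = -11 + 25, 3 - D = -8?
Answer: -13514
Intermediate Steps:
D = 11 (D = 3 - 1*(-8) = 3 + 8 = 11)
s = -567 (s = (795 - 414) - 948 = 381 - 948 = -567)
K = 14
a(u) = u*(14 - u) (a(u) = (14 - u)*u = u*(14 - u))
a(D²) + s = 11²*(14 - 1*11²) - 567 = 121*(14 - 1*121) - 567 = 121*(14 - 121) - 567 = 121*(-107) - 567 = -12947 - 567 = -13514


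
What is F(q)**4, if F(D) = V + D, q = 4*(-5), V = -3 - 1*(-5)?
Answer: 104976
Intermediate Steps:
V = 2 (V = -3 + 5 = 2)
q = -20
F(D) = 2 + D
F(q)**4 = (2 - 20)**4 = (-18)**4 = 104976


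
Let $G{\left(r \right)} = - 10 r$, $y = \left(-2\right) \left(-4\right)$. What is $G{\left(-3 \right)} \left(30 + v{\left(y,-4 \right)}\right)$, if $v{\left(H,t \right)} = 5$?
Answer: $1050$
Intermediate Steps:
$y = 8$
$G{\left(-3 \right)} \left(30 + v{\left(y,-4 \right)}\right) = \left(-10\right) \left(-3\right) \left(30 + 5\right) = 30 \cdot 35 = 1050$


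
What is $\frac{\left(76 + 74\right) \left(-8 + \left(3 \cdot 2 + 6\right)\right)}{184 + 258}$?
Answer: $\frac{300}{221} \approx 1.3575$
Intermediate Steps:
$\frac{\left(76 + 74\right) \left(-8 + \left(3 \cdot 2 + 6\right)\right)}{184 + 258} = \frac{150 \left(-8 + \left(6 + 6\right)\right)}{442} = 150 \left(-8 + 12\right) \frac{1}{442} = 150 \cdot 4 \cdot \frac{1}{442} = 600 \cdot \frac{1}{442} = \frac{300}{221}$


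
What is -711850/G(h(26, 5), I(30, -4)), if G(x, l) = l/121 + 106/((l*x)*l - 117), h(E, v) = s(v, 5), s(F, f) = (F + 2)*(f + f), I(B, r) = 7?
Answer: -285361445050/36017 ≈ -7.9230e+6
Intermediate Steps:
s(F, f) = 2*f*(2 + F) (s(F, f) = (2 + F)*(2*f) = 2*f*(2 + F))
h(E, v) = 20 + 10*v (h(E, v) = 2*5*(2 + v) = 20 + 10*v)
G(x, l) = 106/(-117 + x*l²) + l/121 (G(x, l) = l*(1/121) + 106/(x*l² - 117) = l/121 + 106/(-117 + x*l²) = 106/(-117 + x*l²) + l/121)
-711850/G(h(26, 5), I(30, -4)) = -711850*121*(-117 + (20 + 10*5)*7²)/(12826 - 117*7 + (20 + 10*5)*7³) = -711850*121*(-117 + (20 + 50)*49)/(12826 - 819 + (20 + 50)*343) = -711850*121*(-117 + 70*49)/(12826 - 819 + 70*343) = -711850*121*(-117 + 3430)/(12826 - 819 + 24010) = -711850/((1/121)*36017/3313) = -711850/((1/121)*(1/3313)*36017) = -711850/36017/400873 = -711850*400873/36017 = -285361445050/36017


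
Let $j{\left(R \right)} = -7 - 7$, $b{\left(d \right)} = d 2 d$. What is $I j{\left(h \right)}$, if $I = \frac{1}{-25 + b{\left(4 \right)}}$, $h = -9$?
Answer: $-2$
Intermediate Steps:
$b{\left(d \right)} = 2 d^{2}$ ($b{\left(d \right)} = 2 d d = 2 d^{2}$)
$j{\left(R \right)} = -14$ ($j{\left(R \right)} = -7 - 7 = -14$)
$I = \frac{1}{7}$ ($I = \frac{1}{-25 + 2 \cdot 4^{2}} = \frac{1}{-25 + 2 \cdot 16} = \frac{1}{-25 + 32} = \frac{1}{7} \approx 0.14286$)
$I j{\left(h \right)} = \frac{1}{7} \left(-14\right) = -2$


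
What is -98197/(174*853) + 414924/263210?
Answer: 17868708779/19533077310 ≈ 0.91479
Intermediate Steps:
-98197/(174*853) + 414924/263210 = -98197/148422 + 414924*(1/263210) = -98197*1/148422 + 207462/131605 = -98197/148422 + 207462/131605 = 17868708779/19533077310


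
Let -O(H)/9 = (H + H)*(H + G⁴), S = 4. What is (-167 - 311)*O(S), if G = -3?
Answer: 2925360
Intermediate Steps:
O(H) = -18*H*(81 + H) (O(H) = -9*(H + H)*(H + (-3)⁴) = -9*2*H*(H + 81) = -9*2*H*(81 + H) = -18*H*(81 + H))
(-167 - 311)*O(S) = (-167 - 311)*(-18*4*(81 + 4)) = -(-8604)*4*85 = -478*(-6120) = 2925360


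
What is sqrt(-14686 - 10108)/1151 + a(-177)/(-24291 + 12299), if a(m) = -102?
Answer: 51/5996 + 7*I*sqrt(506)/1151 ≈ 0.0085057 + 0.1368*I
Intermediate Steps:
sqrt(-14686 - 10108)/1151 + a(-177)/(-24291 + 12299) = sqrt(-14686 - 10108)/1151 - 102/(-24291 + 12299) = sqrt(-24794)*(1/1151) - 102/(-11992) = (7*I*sqrt(506))*(1/1151) - 102*(-1/11992) = 7*I*sqrt(506)/1151 + 51/5996 = 51/5996 + 7*I*sqrt(506)/1151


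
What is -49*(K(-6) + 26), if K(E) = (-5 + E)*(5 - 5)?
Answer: -1274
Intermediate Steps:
K(E) = 0 (K(E) = (-5 + E)*0 = 0)
-49*(K(-6) + 26) = -49*(0 + 26) = -49*26 = -1274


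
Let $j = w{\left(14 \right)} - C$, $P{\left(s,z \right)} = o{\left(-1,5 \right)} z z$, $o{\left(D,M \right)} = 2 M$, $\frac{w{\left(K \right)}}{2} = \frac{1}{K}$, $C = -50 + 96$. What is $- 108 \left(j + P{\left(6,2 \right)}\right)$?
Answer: $\frac{4428}{7} \approx 632.57$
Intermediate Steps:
$C = 46$
$w{\left(K \right)} = \frac{2}{K}$
$P{\left(s,z \right)} = 10 z^{2}$ ($P{\left(s,z \right)} = 2 \cdot 5 z z = 10 z z = 10 z^{2}$)
$j = - \frac{321}{7}$ ($j = \frac{2}{14} - 46 = 2 \cdot \frac{1}{14} - 46 = \frac{1}{7} - 46 = - \frac{321}{7} \approx -45.857$)
$- 108 \left(j + P{\left(6,2 \right)}\right) = - 108 \left(- \frac{321}{7} + 10 \cdot 2^{2}\right) = - 108 \left(- \frac{321}{7} + 10 \cdot 4\right) = - 108 \left(- \frac{321}{7} + 40\right) = \left(-108\right) \left(- \frac{41}{7}\right) = \frac{4428}{7}$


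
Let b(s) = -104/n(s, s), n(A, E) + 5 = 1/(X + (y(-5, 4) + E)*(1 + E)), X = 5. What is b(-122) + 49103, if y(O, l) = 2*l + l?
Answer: 1635183941/33287 ≈ 49124.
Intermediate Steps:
y(O, l) = 3*l
n(A, E) = -5 + 1/(5 + (1 + E)*(12 + E)) (n(A, E) = -5 + 1/(5 + (3*4 + E)*(1 + E)) = -5 + 1/(5 + (12 + E)*(1 + E)) = -5 + 1/(5 + (1 + E)*(12 + E)))
b(s) = -104*(17 + s² + 13*s)/(-84 - 65*s - 5*s²)
b(-122) + 49103 = 104*(17 + (-122)² + 13*(-122))/(84 + 5*(-122)² + 65*(-122)) + 49103 = 104*(17 + 14884 - 1586)/(84 + 5*14884 - 7930) + 49103 = 104*13315/(84 + 74420 - 7930) + 49103 = 104*13315/66574 + 49103 = 104*(1/66574)*13315 + 49103 = 692380/33287 + 49103 = 1635183941/33287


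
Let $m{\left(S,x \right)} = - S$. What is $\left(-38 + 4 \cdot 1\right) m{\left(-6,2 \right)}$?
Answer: $-204$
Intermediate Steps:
$\left(-38 + 4 \cdot 1\right) m{\left(-6,2 \right)} = \left(-38 + 4 \cdot 1\right) \left(\left(-1\right) \left(-6\right)\right) = \left(-38 + 4\right) 6 = \left(-34\right) 6 = -204$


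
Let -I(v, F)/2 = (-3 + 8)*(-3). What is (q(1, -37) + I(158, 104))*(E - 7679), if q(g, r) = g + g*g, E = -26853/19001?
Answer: -4669937024/19001 ≈ -2.4577e+5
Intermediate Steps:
I(v, F) = 30 (I(v, F) = -2*(-3 + 8)*(-3) = -10*(-3) = -2*(-15) = 30)
E = -26853/19001 (E = -26853*1/19001 = -26853/19001 ≈ -1.4132)
q(g, r) = g + g**2
(q(1, -37) + I(158, 104))*(E - 7679) = (1*(1 + 1) + 30)*(-26853/19001 - 7679) = (1*2 + 30)*(-145935532/19001) = (2 + 30)*(-145935532/19001) = 32*(-145935532/19001) = -4669937024/19001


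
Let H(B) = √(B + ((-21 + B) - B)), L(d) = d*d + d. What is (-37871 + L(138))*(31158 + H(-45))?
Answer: -582311862 - 18689*I*√66 ≈ -5.8231e+8 - 1.5183e+5*I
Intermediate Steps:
L(d) = d + d² (L(d) = d² + d = d + d²)
H(B) = √(-21 + B) (H(B) = √(B - 21) = √(-21 + B))
(-37871 + L(138))*(31158 + H(-45)) = (-37871 + 138*(1 + 138))*(31158 + √(-21 - 45)) = (-37871 + 138*139)*(31158 + √(-66)) = (-37871 + 19182)*(31158 + I*√66) = -18689*(31158 + I*√66) = -582311862 - 18689*I*√66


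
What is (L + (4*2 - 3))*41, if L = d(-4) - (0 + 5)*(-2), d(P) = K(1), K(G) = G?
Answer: 656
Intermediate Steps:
d(P) = 1
L = 11 (L = 1 - (0 + 5)*(-2) = 1 - 5*(-2) = 1 - 1*(-10) = 1 + 10 = 11)
(L + (4*2 - 3))*41 = (11 + (4*2 - 3))*41 = (11 + (8 - 3))*41 = (11 + 5)*41 = 16*41 = 656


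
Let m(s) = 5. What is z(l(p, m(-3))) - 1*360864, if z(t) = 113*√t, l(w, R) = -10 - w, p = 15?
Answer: -360864 + 565*I ≈ -3.6086e+5 + 565.0*I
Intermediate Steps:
z(l(p, m(-3))) - 1*360864 = 113*√(-10 - 1*15) - 1*360864 = 113*√(-10 - 15) - 360864 = 113*√(-25) - 360864 = 113*(5*I) - 360864 = 565*I - 360864 = -360864 + 565*I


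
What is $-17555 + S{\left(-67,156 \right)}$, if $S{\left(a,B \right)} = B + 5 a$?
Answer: $-17734$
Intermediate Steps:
$-17555 + S{\left(-67,156 \right)} = -17555 + \left(156 + 5 \left(-67\right)\right) = -17555 + \left(156 - 335\right) = -17555 - 179 = -17734$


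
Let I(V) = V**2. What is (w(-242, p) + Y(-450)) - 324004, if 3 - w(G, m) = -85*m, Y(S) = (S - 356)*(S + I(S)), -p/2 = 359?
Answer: -163237331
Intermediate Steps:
p = -718 (p = -2*359 = -718)
Y(S) = (-356 + S)*(S + S**2) (Y(S) = (S - 356)*(S + S**2) = (-356 + S)*(S + S**2))
w(G, m) = 3 + 85*m (w(G, m) = 3 - (-85)*m = 3 + 85*m)
(w(-242, p) + Y(-450)) - 324004 = ((3 + 85*(-718)) - 450*(-356 + (-450)**2 - 355*(-450))) - 324004 = ((3 - 61030) - 450*(-356 + 202500 + 159750)) - 324004 = (-61027 - 450*361894) - 324004 = (-61027 - 162852300) - 324004 = -162913327 - 324004 = -163237331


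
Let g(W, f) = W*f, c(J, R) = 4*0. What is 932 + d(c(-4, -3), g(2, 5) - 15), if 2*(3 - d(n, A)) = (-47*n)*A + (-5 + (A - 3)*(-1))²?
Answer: 1861/2 ≈ 930.50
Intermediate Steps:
c(J, R) = 0
d(n, A) = 3 - (-2 - A)²/2 + 47*A*n/2 (d(n, A) = 3 - ((-47*n)*A + (-5 + (A - 3)*(-1))²)/2 = 3 - (-47*A*n + (-5 + (-3 + A)*(-1))²)/2 = 3 - (-47*A*n + (-5 + (3 - A))²)/2 = 3 - (-47*A*n + (-2 - A)²)/2 = 3 - ((-2 - A)² - 47*A*n)/2 = 3 + (-(-2 - A)²/2 + 47*A*n/2) = 3 - (-2 - A)²/2 + 47*A*n/2)
932 + d(c(-4, -3), g(2, 5) - 15) = 932 + (3 - (2 + (2*5 - 15))²/2 + (47/2)*(2*5 - 15)*0) = 932 + (3 - (2 + (10 - 15))²/2 + (47/2)*(10 - 15)*0) = 932 + (3 - (2 - 5)²/2 + (47/2)*(-5)*0) = 932 + (3 - ½*(-3)² + 0) = 932 + (3 - ½*9 + 0) = 932 + (3 - 9/2 + 0) = 932 - 3/2 = 1861/2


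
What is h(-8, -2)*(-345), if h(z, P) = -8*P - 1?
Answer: -5175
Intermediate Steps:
h(z, P) = -1 - 8*P
h(-8, -2)*(-345) = (-1 - 8*(-2))*(-345) = (-1 + 16)*(-345) = 15*(-345) = -5175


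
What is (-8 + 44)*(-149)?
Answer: -5364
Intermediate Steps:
(-8 + 44)*(-149) = 36*(-149) = -5364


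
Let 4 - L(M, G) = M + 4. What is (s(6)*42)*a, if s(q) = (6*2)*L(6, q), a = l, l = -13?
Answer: 39312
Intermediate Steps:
a = -13
L(M, G) = -M (L(M, G) = 4 - (M + 4) = 4 - (4 + M) = 4 + (-4 - M) = -M)
s(q) = -72 (s(q) = (6*2)*(-1*6) = 12*(-6) = -72)
(s(6)*42)*a = -72*42*(-13) = -3024*(-13) = 39312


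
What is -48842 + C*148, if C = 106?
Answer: -33154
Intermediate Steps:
-48842 + C*148 = -48842 + 106*148 = -48842 + 15688 = -33154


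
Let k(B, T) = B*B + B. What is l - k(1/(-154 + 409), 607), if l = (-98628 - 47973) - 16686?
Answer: -10617737431/65025 ≈ -1.6329e+5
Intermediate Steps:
k(B, T) = B + B² (k(B, T) = B² + B = B + B²)
l = -163287 (l = -146601 - 16686 = -163287)
l - k(1/(-154 + 409), 607) = -163287 - (1 + 1/(-154 + 409))/(-154 + 409) = -163287 - (1 + 1/255)/255 = -163287 - 256/(255*255) = -163287 - 1*256/65025 = -163287 - 256/65025 = -10617737431/65025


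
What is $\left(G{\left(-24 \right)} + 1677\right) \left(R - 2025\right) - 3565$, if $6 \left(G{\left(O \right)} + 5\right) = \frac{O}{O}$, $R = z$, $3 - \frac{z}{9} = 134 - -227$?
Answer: $- \frac{17554847}{2} \approx -8.7774 \cdot 10^{6}$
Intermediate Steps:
$z = -3222$ ($z = 27 - 9 \left(134 - -227\right) = 27 - 9 \left(134 + 227\right) = 27 - 3249 = -3222$)
$R = -3222$
$G{\left(O \right)} = - \frac{29}{6}$ ($G{\left(O \right)} = -5 + \frac{O \frac{1}{O}}{6} = -5 + \frac{1}{6} \cdot 1 = -5 + \frac{1}{6} = - \frac{29}{6}$)
$\left(G{\left(-24 \right)} + 1677\right) \left(R - 2025\right) - 3565 = \left(- \frac{29}{6} + 1677\right) \left(-3222 - 2025\right) - 3565 = \frac{10033}{6} \left(-5247\right) - 3565 = - \frac{17547717}{2} - 3565 = - \frac{17554847}{2}$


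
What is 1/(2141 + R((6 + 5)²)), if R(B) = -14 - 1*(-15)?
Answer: 1/2142 ≈ 0.00046685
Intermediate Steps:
R(B) = 1 (R(B) = -14 + 15 = 1)
1/(2141 + R((6 + 5)²)) = 1/(2141 + 1) = 1/2142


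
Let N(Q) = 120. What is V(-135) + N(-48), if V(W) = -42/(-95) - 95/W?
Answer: 310739/2565 ≈ 121.15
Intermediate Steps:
V(W) = 42/95 - 95/W (V(W) = -42*(-1/95) - 95/W = 42/95 - 95/W)
V(-135) + N(-48) = (42/95 - 95/(-135)) + 120 = (42/95 - 95*(-1/135)) + 120 = (42/95 + 19/27) + 120 = 2939/2565 + 120 = 310739/2565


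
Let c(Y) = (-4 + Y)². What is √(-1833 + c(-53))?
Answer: 2*√354 ≈ 37.630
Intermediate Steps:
√(-1833 + c(-53)) = √(-1833 + (-4 - 53)²) = √(-1833 + (-57)²) = √(-1833 + 3249) = √1416 = 2*√354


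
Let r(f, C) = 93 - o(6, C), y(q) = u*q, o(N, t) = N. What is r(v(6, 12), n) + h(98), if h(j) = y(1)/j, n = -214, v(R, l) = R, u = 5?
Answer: 8531/98 ≈ 87.051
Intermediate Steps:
y(q) = 5*q
r(f, C) = 87 (r(f, C) = 93 - 1*6 = 93 - 6 = 87)
h(j) = 5/j (h(j) = (5*1)/j = 5/j)
r(v(6, 12), n) + h(98) = 87 + 5/98 = 8531/98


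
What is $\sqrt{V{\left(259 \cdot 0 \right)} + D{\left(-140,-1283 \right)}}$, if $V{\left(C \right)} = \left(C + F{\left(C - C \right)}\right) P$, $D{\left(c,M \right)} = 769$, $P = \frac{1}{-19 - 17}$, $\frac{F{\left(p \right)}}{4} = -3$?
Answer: $\frac{2 \sqrt{1731}}{3} \approx 27.737$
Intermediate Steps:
$F{\left(p \right)} = -12$ ($F{\left(p \right)} = 4 \left(-3\right) = -12$)
$P = - \frac{1}{36}$ ($P = \frac{1}{-36} = - \frac{1}{36} \approx -0.027778$)
$V{\left(C \right)} = \frac{1}{3} - \frac{C}{36}$ ($V{\left(C \right)} = \left(C - 12\right) \left(- \frac{1}{36}\right) = \left(-12 + C\right) \left(- \frac{1}{36}\right) = \frac{1}{3} - \frac{C}{36}$)
$\sqrt{V{\left(259 \cdot 0 \right)} + D{\left(-140,-1283 \right)}} = \sqrt{\left(\frac{1}{3} - \frac{259 \cdot 0}{36}\right) + 769} = \sqrt{\left(\frac{1}{3} - 0\right) + 769} = \sqrt{\left(\frac{1}{3} + 0\right) + 769} = \sqrt{\frac{1}{3} + 769} = \sqrt{\frac{2308}{3}} = \frac{2 \sqrt{1731}}{3}$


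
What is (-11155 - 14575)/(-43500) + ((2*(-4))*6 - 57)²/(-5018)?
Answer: -8761859/5457075 ≈ -1.6056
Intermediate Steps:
(-11155 - 14575)/(-43500) + ((2*(-4))*6 - 57)²/(-5018) = -25730*(-1/43500) + (-8*6 - 57)²*(-1/5018) = 2573/4350 + (-48 - 57)²*(-1/5018) = 2573/4350 + (-105)²*(-1/5018) = 2573/4350 + 11025*(-1/5018) = 2573/4350 - 11025/5018 = -8761859/5457075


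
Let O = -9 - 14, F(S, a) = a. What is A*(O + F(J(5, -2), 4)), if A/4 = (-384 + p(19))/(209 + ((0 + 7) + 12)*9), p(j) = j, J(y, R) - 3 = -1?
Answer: 73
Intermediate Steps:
J(y, R) = 2 (J(y, R) = 3 - 1 = 2)
O = -23
A = -73/19 (A = 4*((-384 + 19)/(209 + ((0 + 7) + 12)*9)) = 4*(-365/(209 + (7 + 12)*9)) = 4*(-365/(209 + 19*9)) = 4*(-365/(209 + 171)) = 4*(-365/380) = 4*(-365*1/380) = 4*(-73/76) = -73/19 ≈ -3.8421)
A*(O + F(J(5, -2), 4)) = -73*(-23 + 4)/19 = -73/19*(-19) = 73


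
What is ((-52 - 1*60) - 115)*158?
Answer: -35866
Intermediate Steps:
((-52 - 1*60) - 115)*158 = ((-52 - 60) - 115)*158 = (-112 - 115)*158 = -227*158 = -35866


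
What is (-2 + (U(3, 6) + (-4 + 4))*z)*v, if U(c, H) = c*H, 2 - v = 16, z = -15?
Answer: 3808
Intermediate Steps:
v = -14 (v = 2 - 1*16 = 2 - 16 = -14)
U(c, H) = H*c
(-2 + (U(3, 6) + (-4 + 4))*z)*v = (-2 + (6*3 + (-4 + 4))*(-15))*(-14) = (-2 + (18 + 0)*(-15))*(-14) = (-2 + 18*(-15))*(-14) = (-2 - 270)*(-14) = -272*(-14) = 3808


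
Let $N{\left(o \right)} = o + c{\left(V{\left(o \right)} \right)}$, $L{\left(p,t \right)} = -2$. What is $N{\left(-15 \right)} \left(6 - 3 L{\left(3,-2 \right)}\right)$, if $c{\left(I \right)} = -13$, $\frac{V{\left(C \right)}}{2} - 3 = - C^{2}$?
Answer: $-336$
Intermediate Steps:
$V{\left(C \right)} = 6 - 2 C^{2}$ ($V{\left(C \right)} = 6 + 2 \left(- C^{2}\right) = 6 - 2 C^{2}$)
$N{\left(o \right)} = -13 + o$ ($N{\left(o \right)} = o - 13 = -13 + o$)
$N{\left(-15 \right)} \left(6 - 3 L{\left(3,-2 \right)}\right) = \left(-13 - 15\right) \left(6 - -6\right) = - 28 \left(6 + 6\right) = \left(-28\right) 12 = -336$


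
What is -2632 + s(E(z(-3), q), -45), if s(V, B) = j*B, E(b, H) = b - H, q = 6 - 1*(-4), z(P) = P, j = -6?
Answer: -2362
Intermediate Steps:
q = 10 (q = 6 + 4 = 10)
s(V, B) = -6*B
-2632 + s(E(z(-3), q), -45) = -2632 - 6*(-45) = -2632 + 270 = -2362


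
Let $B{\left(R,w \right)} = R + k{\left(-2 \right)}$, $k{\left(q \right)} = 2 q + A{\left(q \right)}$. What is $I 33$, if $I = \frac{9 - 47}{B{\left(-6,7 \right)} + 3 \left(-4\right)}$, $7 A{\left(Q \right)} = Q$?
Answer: $\frac{1463}{26} \approx 56.269$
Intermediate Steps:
$A{\left(Q \right)} = \frac{Q}{7}$
$k{\left(q \right)} = \frac{15 q}{7}$ ($k{\left(q \right)} = 2 q + \frac{q}{7} = \frac{15 q}{7}$)
$B{\left(R,w \right)} = - \frac{30}{7} + R$ ($B{\left(R,w \right)} = R + \frac{15}{7} \left(-2\right) = R - \frac{30}{7} = - \frac{30}{7} + R$)
$I = \frac{133}{78}$ ($I = \frac{9 - 47}{\left(- \frac{30}{7} - 6\right) + 3 \left(-4\right)} = - \frac{38}{- \frac{72}{7} - 12} = - \frac{38}{- \frac{156}{7}} = \left(-38\right) \left(- \frac{7}{156}\right) = \frac{133}{78} \approx 1.7051$)
$I 33 = \frac{133}{78} \cdot 33 = \frac{1463}{26}$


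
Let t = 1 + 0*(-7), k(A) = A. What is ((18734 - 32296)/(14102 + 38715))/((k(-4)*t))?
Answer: 6781/105634 ≈ 0.064193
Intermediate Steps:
t = 1 (t = 1 + 0 = 1)
((18734 - 32296)/(14102 + 38715))/((k(-4)*t)) = ((18734 - 32296)/(14102 + 38715))/((-4*1)) = -13562/52817/(-4) = -13562*1/52817*(-1/4) = -13562/52817*(-1/4) = 6781/105634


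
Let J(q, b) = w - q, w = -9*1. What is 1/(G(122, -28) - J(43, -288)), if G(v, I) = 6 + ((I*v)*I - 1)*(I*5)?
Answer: -1/13390522 ≈ -7.4680e-8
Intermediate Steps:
w = -9
J(q, b) = -9 - q
G(v, I) = 6 + 5*I*(-1 + v*I**2) (G(v, I) = 6 + (v*I**2 - 1)*(5*I) = 6 + (-1 + v*I**2)*(5*I) = 6 + 5*I*(-1 + v*I**2))
1/(G(122, -28) - J(43, -288)) = 1/((6 - 5*(-28) + 5*122*(-28)**3) - (-9 - 1*43)) = 1/((6 + 140 + 5*122*(-21952)) - (-9 - 43)) = 1/((6 + 140 - 13390720) - 1*(-52)) = 1/(-13390574 + 52) = 1/(-13390522) = -1/13390522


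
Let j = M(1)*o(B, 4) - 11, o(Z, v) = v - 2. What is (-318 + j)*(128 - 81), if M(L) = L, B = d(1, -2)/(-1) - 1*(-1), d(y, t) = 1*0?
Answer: -15369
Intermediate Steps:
d(y, t) = 0
B = 1 (B = 0/(-1) - 1*(-1) = 0*(-1) + 1 = 0 + 1 = 1)
o(Z, v) = -2 + v
j = -9 (j = 1*(-2 + 4) - 11 = 1*2 - 11 = 2 - 11 = -9)
(-318 + j)*(128 - 81) = (-318 - 9)*(128 - 81) = -327*47 = -15369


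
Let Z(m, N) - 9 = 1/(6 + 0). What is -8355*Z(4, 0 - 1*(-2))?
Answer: -153175/2 ≈ -76588.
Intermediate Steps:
Z(m, N) = 55/6 (Z(m, N) = 9 + 1/(6 + 0) = 9 + 1/6 = 9 + ⅙ = 55/6)
-8355*Z(4, 0 - 1*(-2)) = -8355*55/6 = -153175/2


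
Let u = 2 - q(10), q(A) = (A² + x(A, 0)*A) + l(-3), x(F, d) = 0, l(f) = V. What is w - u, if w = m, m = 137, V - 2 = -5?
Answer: 232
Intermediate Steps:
V = -3 (V = 2 - 5 = -3)
l(f) = -3
w = 137
q(A) = -3 + A² (q(A) = (A² + 0*A) - 3 = (A² + 0) - 3 = A² - 3 = -3 + A²)
u = -95 (u = 2 - (-3 + 10²) = 2 - (-3 + 100) = 2 - 1*97 = 2 - 97 = -95)
w - u = 137 - 1*(-95) = 137 + 95 = 232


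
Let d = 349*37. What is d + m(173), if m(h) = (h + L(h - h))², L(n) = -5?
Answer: 41137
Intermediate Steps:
m(h) = (-5 + h)² (m(h) = (h - 5)² = (-5 + h)²)
d = 12913
d + m(173) = 12913 + (-5 + 173)² = 12913 + 168² = 12913 + 28224 = 41137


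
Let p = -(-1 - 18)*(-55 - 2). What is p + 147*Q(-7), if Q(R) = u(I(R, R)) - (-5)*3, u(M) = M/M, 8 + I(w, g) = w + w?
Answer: 1269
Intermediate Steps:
I(w, g) = -8 + 2*w (I(w, g) = -8 + (w + w) = -8 + 2*w)
u(M) = 1
p = -1083 (p = -(-19)*(-57) = -1*1083 = -1083)
Q(R) = 16 (Q(R) = 1 - (-5)*3 = 1 - 1*(-15) = 1 + 15 = 16)
p + 147*Q(-7) = -1083 + 147*16 = -1083 + 2352 = 1269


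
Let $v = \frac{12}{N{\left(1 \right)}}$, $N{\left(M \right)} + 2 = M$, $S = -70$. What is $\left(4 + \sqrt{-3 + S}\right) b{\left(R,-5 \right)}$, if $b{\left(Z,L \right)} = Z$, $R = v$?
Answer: $-48 - 12 i \sqrt{73} \approx -48.0 - 102.53 i$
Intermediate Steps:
$N{\left(M \right)} = -2 + M$
$v = -12$ ($v = \frac{12}{-2 + 1} = \frac{12}{-1} = 12 \left(-1\right) = -12$)
$R = -12$
$\left(4 + \sqrt{-3 + S}\right) b{\left(R,-5 \right)} = \left(4 + \sqrt{-3 - 70}\right) \left(-12\right) = \left(4 + \sqrt{-73}\right) \left(-12\right) = \left(4 + i \sqrt{73}\right) \left(-12\right) = -48 - 12 i \sqrt{73}$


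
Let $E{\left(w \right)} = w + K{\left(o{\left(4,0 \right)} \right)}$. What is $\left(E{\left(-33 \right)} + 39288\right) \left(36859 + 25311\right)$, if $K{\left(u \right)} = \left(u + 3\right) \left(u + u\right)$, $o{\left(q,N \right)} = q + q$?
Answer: $2451425270$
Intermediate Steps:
$o{\left(q,N \right)} = 2 q$
$K{\left(u \right)} = 2 u \left(3 + u\right)$ ($K{\left(u \right)} = \left(3 + u\right) 2 u = 2 u \left(3 + u\right)$)
$E{\left(w \right)} = 176 + w$ ($E{\left(w \right)} = w + 2 \cdot 2 \cdot 4 \left(3 + 2 \cdot 4\right) = w + 2 \cdot 8 \left(3 + 8\right) = w + 2 \cdot 8 \cdot 11 = w + 176 = 176 + w$)
$\left(E{\left(-33 \right)} + 39288\right) \left(36859 + 25311\right) = \left(\left(176 - 33\right) + 39288\right) \left(36859 + 25311\right) = \left(143 + 39288\right) 62170 = 39431 \cdot 62170 = 2451425270$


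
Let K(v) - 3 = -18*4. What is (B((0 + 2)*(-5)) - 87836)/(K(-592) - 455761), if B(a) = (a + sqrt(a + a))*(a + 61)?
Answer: 44173/227915 - 51*I*sqrt(5)/227915 ≈ 0.19381 - 0.00050036*I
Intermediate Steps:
K(v) = -69 (K(v) = 3 - 18*4 = 3 - 72 = -69)
B(a) = (61 + a)*(a + sqrt(2)*sqrt(a)) (B(a) = (a + sqrt(2*a))*(61 + a) = (a + sqrt(2)*sqrt(a))*(61 + a) = (61 + a)*(a + sqrt(2)*sqrt(a)))
(B((0 + 2)*(-5)) - 87836)/(K(-592) - 455761) = ((((0 + 2)*(-5))**2 + 61*((0 + 2)*(-5)) + sqrt(2)*((0 + 2)*(-5))**(3/2) + 61*sqrt(2)*sqrt((0 + 2)*(-5))) - 87836)/(-69 - 455761) = (((2*(-5))**2 + 61*(2*(-5)) + sqrt(2)*(2*(-5))**(3/2) + 61*sqrt(2)*sqrt(2*(-5))) - 87836)/(-455830) = (((-10)**2 + 61*(-10) + sqrt(2)*(-10)**(3/2) + 61*sqrt(2)*sqrt(-10)) - 87836)*(-1/455830) = ((100 - 610 + sqrt(2)*(-10*I*sqrt(10)) + 61*sqrt(2)*(I*sqrt(10))) - 87836)*(-1/455830) = ((100 - 610 - 20*I*sqrt(5) + 122*I*sqrt(5)) - 87836)*(-1/455830) = ((-510 + 102*I*sqrt(5)) - 87836)*(-1/455830) = (-88346 + 102*I*sqrt(5))*(-1/455830) = 44173/227915 - 51*I*sqrt(5)/227915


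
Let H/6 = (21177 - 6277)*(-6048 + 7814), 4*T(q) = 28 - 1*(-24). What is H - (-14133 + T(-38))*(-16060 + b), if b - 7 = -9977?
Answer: -209663200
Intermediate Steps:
b = -9970 (b = 7 - 9977 = -9970)
T(q) = 13 (T(q) = (28 - 1*(-24))/4 = (28 + 24)/4 = (¼)*52 = 13)
H = 157880400 (H = 6*((21177 - 6277)*(-6048 + 7814)) = 6*(14900*1766) = 6*26313400 = 157880400)
H - (-14133 + T(-38))*(-16060 + b) = 157880400 - (-14133 + 13)*(-16060 - 9970) = 157880400 - (-14120)*(-26030) = 157880400 - 1*367543600 = 157880400 - 367543600 = -209663200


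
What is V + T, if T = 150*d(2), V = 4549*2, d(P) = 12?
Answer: 10898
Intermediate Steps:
V = 9098
T = 1800 (T = 150*12 = 1800)
V + T = 9098 + 1800 = 10898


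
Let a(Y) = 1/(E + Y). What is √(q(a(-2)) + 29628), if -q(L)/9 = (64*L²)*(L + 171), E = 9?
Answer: 6*√1841847/49 ≈ 166.18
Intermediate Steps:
a(Y) = 1/(9 + Y)
q(L) = -576*L²*(171 + L) (q(L) = -9*64*L²*(L + 171) = -9*64*L²*(171 + L) = -576*L²*(171 + L))
√(q(a(-2)) + 29628) = √(576*(1/(9 - 2))²*(-171 - 1/(9 - 2)) + 29628) = √(576*(1/7)²*(-171 - 1/7) + 29628) = √(576*(⅐)²*(-171 - 1*⅐) + 29628) = √(576*(1/49)*(-171 - ⅐) + 29628) = √(576*(1/49)*(-1198/7) + 29628) = √(-690048/343 + 29628) = √(9472356/343) = 6*√1841847/49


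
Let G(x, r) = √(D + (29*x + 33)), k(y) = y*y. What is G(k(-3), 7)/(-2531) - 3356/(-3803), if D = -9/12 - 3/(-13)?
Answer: 3356/3803 - √198393/65806 ≈ 0.87569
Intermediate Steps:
k(y) = y²
D = -27/52 (D = -9*1/12 - 3*(-1/13) = -¾ + 3/13 = -27/52 ≈ -0.51923)
G(x, r) = √(1689/52 + 29*x) (G(x, r) = √(-27/52 + (29*x + 33)) = √(-27/52 + (33 + 29*x)) = √(1689/52 + 29*x))
G(k(-3), 7)/(-2531) - 3356/(-3803) = (√(21957 + 19604*(-3)²)/26)/(-2531) - 3356/(-3803) = (√(21957 + 19604*9)/26)*(-1/2531) - 3356*(-1/3803) = (√(21957 + 176436)/26)*(-1/2531) + 3356/3803 = (√198393/26)*(-1/2531) + 3356/3803 = -√198393/65806 + 3356/3803 = 3356/3803 - √198393/65806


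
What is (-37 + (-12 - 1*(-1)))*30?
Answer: -1440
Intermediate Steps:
(-37 + (-12 - 1*(-1)))*30 = (-37 + (-12 + 1))*30 = (-37 - 11)*30 = -48*30 = -1440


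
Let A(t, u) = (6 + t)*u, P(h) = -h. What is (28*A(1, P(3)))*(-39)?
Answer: 22932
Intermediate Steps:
A(t, u) = u*(6 + t)
(28*A(1, P(3)))*(-39) = (28*((-1*3)*(6 + 1)))*(-39) = (28*(-3*7))*(-39) = (28*(-21))*(-39) = -588*(-39) = 22932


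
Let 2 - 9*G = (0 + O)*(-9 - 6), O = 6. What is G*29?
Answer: 2668/9 ≈ 296.44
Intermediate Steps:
G = 92/9 (G = 2/9 - (0 + 6)*(-9 - 6)/9 = 2/9 - 2*(-15)/3 = 2/9 - ⅑*(-90) = 2/9 + 10 = 92/9 ≈ 10.222)
G*29 = (92/9)*29 = 2668/9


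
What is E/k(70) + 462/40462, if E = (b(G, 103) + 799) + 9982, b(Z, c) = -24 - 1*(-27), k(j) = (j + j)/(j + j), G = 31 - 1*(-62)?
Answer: 218171335/20231 ≈ 10784.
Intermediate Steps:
G = 93 (G = 31 + 62 = 93)
k(j) = 1 (k(j) = (2*j)/((2*j)) = (2*j)*(1/(2*j)) = 1)
b(Z, c) = 3 (b(Z, c) = -24 + 27 = 3)
E = 10784 (E = (3 + 799) + 9982 = 802 + 9982 = 10784)
E/k(70) + 462/40462 = 10784/1 + 462/40462 = 10784*1 + 462*(1/40462) = 10784 + 231/20231 = 218171335/20231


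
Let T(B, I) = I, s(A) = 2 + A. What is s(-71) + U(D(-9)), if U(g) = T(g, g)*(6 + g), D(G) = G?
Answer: -42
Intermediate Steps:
U(g) = g*(6 + g)
s(-71) + U(D(-9)) = (2 - 71) - 9*(6 - 9) = -69 - 9*(-3) = -69 + 27 = -42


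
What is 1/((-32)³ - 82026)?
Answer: -1/114794 ≈ -8.7113e-6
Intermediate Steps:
1/((-32)³ - 82026) = 1/(-32768 - 82026) = 1/(-114794) = -1/114794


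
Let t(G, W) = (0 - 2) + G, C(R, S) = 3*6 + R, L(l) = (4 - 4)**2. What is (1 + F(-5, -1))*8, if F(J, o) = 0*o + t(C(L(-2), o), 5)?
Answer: 136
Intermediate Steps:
L(l) = 0 (L(l) = 0**2 = 0)
C(R, S) = 18 + R
t(G, W) = -2 + G
F(J, o) = 16 (F(J, o) = 0*o + (-2 + (18 + 0)) = 0 + (-2 + 18) = 0 + 16 = 16)
(1 + F(-5, -1))*8 = (1 + 16)*8 = 17*8 = 136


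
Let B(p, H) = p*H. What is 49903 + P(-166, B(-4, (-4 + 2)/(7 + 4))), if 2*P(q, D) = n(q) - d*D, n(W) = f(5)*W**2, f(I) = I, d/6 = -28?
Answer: 1307395/11 ≈ 1.1885e+5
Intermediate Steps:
d = -168 (d = 6*(-28) = -168)
B(p, H) = H*p
n(W) = 5*W**2
P(q, D) = 84*D + 5*q**2/2 (P(q, D) = (5*q**2 - (-168)*D)/2 = (5*q**2 + 168*D)/2 = 84*D + 5*q**2/2)
49903 + P(-166, B(-4, (-4 + 2)/(7 + 4))) = 49903 + (84*(((-4 + 2)/(7 + 4))*(-4)) + (5/2)*(-166)**2) = 49903 + (84*(-2/11*(-4)) + (5/2)*27556) = 49903 + (84*(-2*1/11*(-4)) + 68890) = 49903 + (84*(-2/11*(-4)) + 68890) = 49903 + (84*(8/11) + 68890) = 49903 + (672/11 + 68890) = 49903 + 758462/11 = 1307395/11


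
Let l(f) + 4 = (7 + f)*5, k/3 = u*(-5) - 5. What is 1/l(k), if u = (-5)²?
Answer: -1/1919 ≈ -0.00052110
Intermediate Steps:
u = 25
k = -390 (k = 3*(25*(-5) - 5) = 3*(-125 - 5) = 3*(-130) = -390)
l(f) = 31 + 5*f (l(f) = -4 + (7 + f)*5 = -4 + (35 + 5*f) = 31 + 5*f)
1/l(k) = 1/(31 + 5*(-390)) = 1/(31 - 1950) = 1/(-1919) = -1/1919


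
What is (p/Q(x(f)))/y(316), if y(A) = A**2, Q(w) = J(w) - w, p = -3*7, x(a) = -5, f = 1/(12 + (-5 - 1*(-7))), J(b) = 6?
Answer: -21/1098416 ≈ -1.9118e-5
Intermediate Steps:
f = 1/14 (f = 1/(12 + (-5 + 7)) = 1/(12 + 2) = 1/14 ≈ 0.071429)
p = -21
Q(w) = 6 - w
(p/Q(x(f)))/y(316) = (-21/(6 - 1*(-5)))/(316**2) = -21/(6 + 5)/99856 = -21/11*(1/99856) = -21*1/11*(1/99856) = -21/11*1/99856 = -21/1098416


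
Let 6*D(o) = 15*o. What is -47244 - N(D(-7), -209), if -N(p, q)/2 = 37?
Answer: -47170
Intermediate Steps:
D(o) = 5*o/2 (D(o) = (15*o)/6 = 5*o/2)
N(p, q) = -74 (N(p, q) = -2*37 = -74)
-47244 - N(D(-7), -209) = -47244 - 1*(-74) = -47244 + 74 = -47170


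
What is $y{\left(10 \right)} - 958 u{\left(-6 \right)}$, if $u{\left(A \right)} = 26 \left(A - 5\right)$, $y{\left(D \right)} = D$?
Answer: $273998$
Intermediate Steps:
$u{\left(A \right)} = -130 + 26 A$ ($u{\left(A \right)} = 26 \left(-5 + A\right) = -130 + 26 A$)
$y{\left(10 \right)} - 958 u{\left(-6 \right)} = 10 - 958 \left(-130 + 26 \left(-6\right)\right) = 10 - 958 \left(-130 - 156\right) = 10 - -273988 = 10 + 273988 = 273998$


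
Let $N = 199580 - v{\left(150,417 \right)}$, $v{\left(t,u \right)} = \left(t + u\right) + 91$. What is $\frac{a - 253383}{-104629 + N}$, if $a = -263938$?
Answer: $- \frac{517321}{94293} \approx -5.4863$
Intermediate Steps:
$v{\left(t,u \right)} = 91 + t + u$
$N = 198922$ ($N = 199580 - \left(91 + 150 + 417\right) = 199580 - 658 = 198922$)
$\frac{a - 253383}{-104629 + N} = \frac{-263938 - 253383}{-104629 + 198922} = - \frac{517321}{94293}$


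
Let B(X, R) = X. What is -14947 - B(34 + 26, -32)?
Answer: -15007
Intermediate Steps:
-14947 - B(34 + 26, -32) = -14947 - (34 + 26) = -14947 - 1*60 = -14947 - 60 = -15007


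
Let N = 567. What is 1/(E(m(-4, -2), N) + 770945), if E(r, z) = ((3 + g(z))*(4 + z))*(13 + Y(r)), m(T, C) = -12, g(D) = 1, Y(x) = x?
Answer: 1/773229 ≈ 1.2933e-6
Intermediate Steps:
E(r, z) = (13 + r)*(16 + 4*z) (E(r, z) = ((3 + 1)*(4 + z))*(13 + r) = (4*(4 + z))*(13 + r) = (16 + 4*z)*(13 + r) = (13 + r)*(16 + 4*z))
1/(E(m(-4, -2), N) + 770945) = 1/((208 + 16*(-12) + 52*567 + 4*(-12)*567) + 770945) = 1/((208 - 192 + 29484 - 27216) + 770945) = 1/(2284 + 770945) = 1/773229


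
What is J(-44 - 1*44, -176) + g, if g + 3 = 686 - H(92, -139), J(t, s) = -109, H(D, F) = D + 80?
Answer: 402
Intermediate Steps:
H(D, F) = 80 + D
g = 511 (g = -3 + (686 - (80 + 92)) = -3 + (686 - 1*172) = -3 + (686 - 172) = -3 + 514 = 511)
J(-44 - 1*44, -176) + g = -109 + 511 = 402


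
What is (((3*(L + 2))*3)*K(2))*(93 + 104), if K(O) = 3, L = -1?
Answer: 5319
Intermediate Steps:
(((3*(L + 2))*3)*K(2))*(93 + 104) = (((3*(-1 + 2))*3)*3)*(93 + 104) = (((3*1)*3)*3)*197 = ((3*3)*3)*197 = (9*3)*197 = 27*197 = 5319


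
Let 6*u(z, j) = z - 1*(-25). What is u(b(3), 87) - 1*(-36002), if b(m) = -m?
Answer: 108017/3 ≈ 36006.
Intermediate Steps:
u(z, j) = 25/6 + z/6 (u(z, j) = (z - 1*(-25))/6 = (z + 25)/6 = (25 + z)/6 = 25/6 + z/6)
u(b(3), 87) - 1*(-36002) = (25/6 + (-1*3)/6) - 1*(-36002) = (25/6 + (1/6)*(-3)) + 36002 = (25/6 - 1/2) + 36002 = 11/3 + 36002 = 108017/3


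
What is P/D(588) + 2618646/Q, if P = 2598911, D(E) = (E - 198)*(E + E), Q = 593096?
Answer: 411527539/40818960 ≈ 10.082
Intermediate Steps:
D(E) = 2*E*(-198 + E) (D(E) = (-198 + E)*(2*E) = 2*E*(-198 + E))
P/D(588) + 2618646/Q = 2598911/((2*588*(-198 + 588))) + 2618646/593096 = 2598911/((2*588*390)) + 2618646*(1/593096) = 2598911/458640 + 77019/17444 = 2598911*(1/458640) + 77019/17444 = 53039/9360 + 77019/17444 = 411527539/40818960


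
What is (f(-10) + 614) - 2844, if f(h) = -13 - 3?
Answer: -2246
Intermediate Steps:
f(h) = -16
(f(-10) + 614) - 2844 = (-16 + 614) - 2844 = 598 - 2844 = -2246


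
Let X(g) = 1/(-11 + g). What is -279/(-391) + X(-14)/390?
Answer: 2719859/3812250 ≈ 0.71345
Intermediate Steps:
-279/(-391) + X(-14)/390 = -279/(-391) + 1/(-11 - 14*390) = -279*(-1/391) + (1/390)/(-25) = 279/391 - 1/25*1/390 = 279/391 - 1/9750 = 2719859/3812250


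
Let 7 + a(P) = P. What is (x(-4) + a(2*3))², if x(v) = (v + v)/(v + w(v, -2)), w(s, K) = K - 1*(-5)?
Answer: 49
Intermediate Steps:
w(s, K) = 5 + K (w(s, K) = K + 5 = 5 + K)
a(P) = -7 + P
x(v) = 2*v/(3 + v) (x(v) = (v + v)/(v + (5 - 2)) = (2*v)/(v + 3) = (2*v)/(3 + v) = 2*v/(3 + v))
(x(-4) + a(2*3))² = (2*(-4)/(3 - 4) + (-7 + 2*3))² = (2*(-4)/(-1) + (-7 + 6))² = (2*(-4)*(-1) - 1)² = (8 - 1)² = 7² = 49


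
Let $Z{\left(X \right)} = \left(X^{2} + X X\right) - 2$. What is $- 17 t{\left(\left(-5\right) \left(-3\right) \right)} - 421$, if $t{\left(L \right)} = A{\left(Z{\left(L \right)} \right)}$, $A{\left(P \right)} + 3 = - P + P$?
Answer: $-370$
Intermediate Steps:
$Z{\left(X \right)} = -2 + 2 X^{2}$ ($Z{\left(X \right)} = \left(X^{2} + X^{2}\right) - 2 = 2 X^{2} - 2 = -2 + 2 X^{2}$)
$A{\left(P \right)} = -3$ ($A{\left(P \right)} = -3 + \left(- P + P\right) = -3 + 0 = -3$)
$t{\left(L \right)} = -3$
$- 17 t{\left(\left(-5\right) \left(-3\right) \right)} - 421 = \left(-17\right) \left(-3\right) - 421 = 51 - 421 = -370$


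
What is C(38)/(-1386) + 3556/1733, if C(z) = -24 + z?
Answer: 350311/171567 ≈ 2.0418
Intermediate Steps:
C(38)/(-1386) + 3556/1733 = (-24 + 38)/(-1386) + 3556/1733 = 14*(-1/1386) + 3556*(1/1733) = -1/99 + 3556/1733 = 350311/171567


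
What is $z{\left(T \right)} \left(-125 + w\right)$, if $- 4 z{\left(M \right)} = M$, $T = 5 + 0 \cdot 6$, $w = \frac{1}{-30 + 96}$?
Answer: $\frac{41245}{264} \approx 156.23$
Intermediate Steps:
$w = \frac{1}{66} \approx 0.015152$
$T = 5$ ($T = 5 + 0 = 5$)
$z{\left(M \right)} = - \frac{M}{4}$
$z{\left(T \right)} \left(-125 + w\right) = \left(- \frac{1}{4}\right) 5 \left(-125 + \frac{1}{66}\right) = \left(- \frac{5}{4}\right) \left(- \frac{8249}{66}\right) = \frac{41245}{264}$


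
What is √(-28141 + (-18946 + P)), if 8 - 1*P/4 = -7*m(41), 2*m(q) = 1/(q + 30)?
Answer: I*√237203261/71 ≈ 216.92*I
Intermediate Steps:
m(q) = 1/(2*(30 + q)) (m(q) = 1/(2*(q + 30)) = 1/(2*(30 + q)))
P = 2286/71 (P = 32 - (-28)*1/(2*(30 + 41)) = 32 - (-28)*(½)/71 = 32 - (-28)*(½)*(1/71) = 32 - (-28)/142 = 32 - 4*(-7/142) = 32 + 14/71 = 2286/71 ≈ 32.197)
√(-28141 + (-18946 + P)) = √(-28141 + (-18946 + 2286/71)) = √(-28141 - 1342880/71) = √(-3340891/71) = I*√237203261/71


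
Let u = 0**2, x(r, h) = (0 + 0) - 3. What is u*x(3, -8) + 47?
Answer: 47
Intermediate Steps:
x(r, h) = -3 (x(r, h) = 0 - 3 = -3)
u = 0
u*x(3, -8) + 47 = 0*(-3) + 47 = 0 + 47 = 47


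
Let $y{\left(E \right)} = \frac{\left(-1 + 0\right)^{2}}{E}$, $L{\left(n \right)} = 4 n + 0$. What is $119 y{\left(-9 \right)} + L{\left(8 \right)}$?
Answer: $\frac{169}{9} \approx 18.778$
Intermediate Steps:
$L{\left(n \right)} = 4 n$
$y{\left(E \right)} = \frac{1}{E}$ ($y{\left(E \right)} = \frac{\left(-1\right)^{2}}{E} = 1 \frac{1}{E} = \frac{1}{E}$)
$119 y{\left(-9 \right)} + L{\left(8 \right)} = \frac{119}{-9} + 4 \cdot 8 = 119 \left(- \frac{1}{9}\right) + 32 = - \frac{119}{9} + 32 = \frac{169}{9}$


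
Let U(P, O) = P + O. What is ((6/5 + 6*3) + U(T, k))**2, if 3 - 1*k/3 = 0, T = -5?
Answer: 13456/25 ≈ 538.24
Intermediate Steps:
k = 9 (k = 9 - 3*0 = 9 + 0 = 9)
U(P, O) = O + P
((6/5 + 6*3) + U(T, k))**2 = ((6/5 + 6*3) + (9 - 5))**2 = ((6*(1/5) + 18) + 4)**2 = ((6/5 + 18) + 4)**2 = (96/5 + 4)**2 = (116/5)**2 = 13456/25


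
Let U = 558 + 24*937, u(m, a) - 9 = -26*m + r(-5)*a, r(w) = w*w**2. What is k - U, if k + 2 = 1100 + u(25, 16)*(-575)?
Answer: 1496627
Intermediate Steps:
r(w) = w**3
u(m, a) = 9 - 125*a - 26*m (u(m, a) = 9 + (-26*m + (-5)**3*a) = 9 + (-26*m - 125*a) = 9 + (-125*a - 26*m) = 9 - 125*a - 26*m)
U = 23046 (U = 558 + 22488 = 23046)
k = 1519673 (k = -2 + (1100 + (9 - 125*16 - 26*25)*(-575)) = -2 + (1100 + (9 - 2000 - 650)*(-575)) = -2 + (1100 - 2641*(-575)) = -2 + (1100 + 1518575) = -2 + 1519675 = 1519673)
k - U = 1519673 - 1*23046 = 1519673 - 23046 = 1496627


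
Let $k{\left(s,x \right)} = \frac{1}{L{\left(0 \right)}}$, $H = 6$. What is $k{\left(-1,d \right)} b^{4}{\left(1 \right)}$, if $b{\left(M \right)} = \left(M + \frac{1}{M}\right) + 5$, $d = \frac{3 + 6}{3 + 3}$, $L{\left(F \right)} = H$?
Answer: $\frac{2401}{6} \approx 400.17$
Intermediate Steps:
$L{\left(F \right)} = 6$
$d = \frac{3}{2}$ ($d = \frac{9}{6} = 9 \cdot \frac{1}{6} = \frac{3}{2} \approx 1.5$)
$b{\left(M \right)} = 5 + M + \frac{1}{M}$
$k{\left(s,x \right)} = \frac{1}{6}$
$k{\left(-1,d \right)} b^{4}{\left(1 \right)} = \frac{\left(5 + 1 + 1^{-1}\right)^{4}}{6} = \frac{\left(5 + 1 + 1\right)^{4}}{6} = \frac{7^{4}}{6} = \frac{1}{6} \cdot 2401 = \frac{2401}{6}$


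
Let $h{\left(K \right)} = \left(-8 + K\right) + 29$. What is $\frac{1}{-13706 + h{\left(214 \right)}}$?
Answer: $- \frac{1}{13471} \approx -7.4234 \cdot 10^{-5}$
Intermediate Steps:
$h{\left(K \right)} = 21 + K$
$\frac{1}{-13706 + h{\left(214 \right)}} = \frac{1}{-13706 + \left(21 + 214\right)} = \frac{1}{-13706 + 235} = \frac{1}{-13471} = - \frac{1}{13471}$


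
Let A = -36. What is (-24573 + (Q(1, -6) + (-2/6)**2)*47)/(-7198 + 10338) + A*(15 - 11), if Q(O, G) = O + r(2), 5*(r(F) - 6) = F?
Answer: -21437099/141300 ≈ -151.71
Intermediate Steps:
r(F) = 6 + F/5
Q(O, G) = 32/5 + O (Q(O, G) = O + (6 + (1/5)*2) = O + (6 + 2/5) = O + 32/5 = 32/5 + O)
(-24573 + (Q(1, -6) + (-2/6)**2)*47)/(-7198 + 10338) + A*(15 - 11) = (-24573 + ((32/5 + 1) + (-2/6)**2)*47)/(-7198 + 10338) - 36*(15 - 11) = (-24573 + (37/5 + (-2*1/6)**2)*47)/3140 - 36*4 = (-24573 + (37/5 + (-1/3)**2)*47)*(1/3140) - 144 = (-24573 + (37/5 + 1/9)*47)*(1/3140) - 144 = (-24573 + (338/45)*47)*(1/3140) - 144 = (-24573 + 15886/45)*(1/3140) - 144 = -1089899/45*1/3140 - 144 = -1089899/141300 - 144 = -21437099/141300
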